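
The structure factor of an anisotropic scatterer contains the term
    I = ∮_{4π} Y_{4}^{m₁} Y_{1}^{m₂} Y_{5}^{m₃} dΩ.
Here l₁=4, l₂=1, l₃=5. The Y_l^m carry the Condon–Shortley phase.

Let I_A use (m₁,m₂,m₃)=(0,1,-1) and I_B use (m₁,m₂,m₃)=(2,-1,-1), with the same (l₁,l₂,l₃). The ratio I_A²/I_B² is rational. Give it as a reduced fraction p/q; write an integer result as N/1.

Same 4,1,5: normalisation and zero-m 3j drop out of the ratio.
A: Δ: 0! 8! 2! / 11! → 1/495; sum: t=0:+1/1152 = 1/1152; 3j²(4 1 5; 0 1 -1) = Δ·Π!·Σ² = 1/33  (sign +1)
B: Δ: 0! 8! 2! / 11! → 1/495; sum: t=0:+1/2880 = 1/2880; 3j²(4 1 5; 2 -1 -1) = Δ·Π!·Σ² = 2/165  (sign +1)
I_A²/I_B² = (1/33)/(2/165) = 5/2

5/2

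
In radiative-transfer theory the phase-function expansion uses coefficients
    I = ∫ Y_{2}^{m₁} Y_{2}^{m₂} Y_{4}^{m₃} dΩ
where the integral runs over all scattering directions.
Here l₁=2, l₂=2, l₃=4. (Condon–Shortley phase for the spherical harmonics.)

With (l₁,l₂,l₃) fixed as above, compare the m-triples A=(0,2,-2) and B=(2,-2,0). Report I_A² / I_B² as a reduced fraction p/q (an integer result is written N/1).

l's match ⇒ only the (l;m) 3-j factors differ between A and B.
A: triangle coeff Δ(2,2,4) = 1/630; Σ_t [0,0]: t=0:+1/96 = 1/96; (3j)²=1/42 [(2 2 4; 0 2 -2)], sign=+1
B: triangle coeff Δ(2,2,4) = 1/630; Σ_t [0,0]: t=0:+1/576 = 1/576; (3j)²=1/630 [(2 2 4; 2 -2 0)], sign=+1
I_A²/I_B² = (1/42)/(1/630) = 15/1

15/1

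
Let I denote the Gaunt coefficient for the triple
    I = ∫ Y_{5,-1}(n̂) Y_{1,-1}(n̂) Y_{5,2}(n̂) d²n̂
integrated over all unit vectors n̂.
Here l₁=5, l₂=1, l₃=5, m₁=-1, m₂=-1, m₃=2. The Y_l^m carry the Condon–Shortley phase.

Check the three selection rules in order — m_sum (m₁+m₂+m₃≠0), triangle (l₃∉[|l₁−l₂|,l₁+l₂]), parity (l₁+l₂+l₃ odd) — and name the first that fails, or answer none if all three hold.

azimuthal sum: -1 − 1 + 2 = 0  ✓
4 ≤ 5 ≤ 6 (triangle on l)  ✓
L = 5 + 1 + 5 = 11 (odd)  ✗

parity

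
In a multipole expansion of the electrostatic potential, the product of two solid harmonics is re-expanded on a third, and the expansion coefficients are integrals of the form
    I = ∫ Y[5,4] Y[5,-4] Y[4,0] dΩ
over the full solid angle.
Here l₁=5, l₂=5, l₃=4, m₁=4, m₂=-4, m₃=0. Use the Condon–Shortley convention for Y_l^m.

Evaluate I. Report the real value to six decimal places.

m-sum 0 ✓  L=14 even ✓  0≤4≤10 ✓
Π(2lᵢ+1) = 11×11×9 = 1089
triangle coeff Δ(5,5,4) = 1/3153150
Σ_t [1,5]: t=1:−1/69120 t=2:+1/1728 t=3:−1/576 t=4:+1/1728 t=5:−1/69120 = -7/11520
(3j)²=2/143 [(5 5 4; 0 0 0)], sign=-1
Σ_t [0,1]: t=0:+1/25920 t=1:−1/69120 = 1/41472
(3j)²=2/143 [(5 5 4; 4 -4 0)], sign=+1
⇒ 4πI² = 36/169
I = (-1)√(36/169/(4π)) = -0.13019760

-0.130198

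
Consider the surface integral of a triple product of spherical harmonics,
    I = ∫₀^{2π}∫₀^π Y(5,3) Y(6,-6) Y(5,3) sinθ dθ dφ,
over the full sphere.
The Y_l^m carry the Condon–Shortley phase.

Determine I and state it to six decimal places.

0.186530

Rules hold: Σm=0, L=16 even, 1≤5≤11.
N = 11·13·11 = 1573
Δ = 6!·4!·6!/17! = 1/28588560
Racah Σ t=1..5: t=1:−1/345600 t=2:+1/13824 t=3:−1/5184 t=4:+1/13824 t=5:−1/345600 = -7/129600
⇒ 3j(5 6 5; 0 0 0)² = 80/7293, sgn +1
Racah Σ t=0..0: t=0:+1/2073600 = 1/2073600
⇒ 3j(5 6 5; 3 -6 3)² = 28/1105, sgn +1
4πI² = N·(3j₀)²·(3jₘ)² = 4928/11271
I = +1·√(0.437228/4π) = 0.18653022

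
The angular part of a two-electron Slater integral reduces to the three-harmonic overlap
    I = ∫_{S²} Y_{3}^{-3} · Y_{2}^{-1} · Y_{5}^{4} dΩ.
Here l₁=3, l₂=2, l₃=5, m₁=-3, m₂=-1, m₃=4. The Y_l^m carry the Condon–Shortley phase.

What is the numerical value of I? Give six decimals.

Checks pass: Σm=0; 10 even; l₃=5∈[1,5].
(2·3+1)(2·2+1)(2·5+1) = 385
Δ: 0! 6! 4! / 11! → 1/2310
sum: t=0:+1/144 = 1/144
3j²(3 2 5; 0 0 0) = Δ·Π!·Σ² = 10/231  (sign -1)
sum: t=0:+1/4320 = 1/4320
3j²(3 2 5; -3 -1 4) = Δ·Π!·Σ² = 2/55  (sign -1)
combine: 4πI² = 385·10/231·2/55 = 20/33
take √, sign +1: I = 0.21961050

0.219610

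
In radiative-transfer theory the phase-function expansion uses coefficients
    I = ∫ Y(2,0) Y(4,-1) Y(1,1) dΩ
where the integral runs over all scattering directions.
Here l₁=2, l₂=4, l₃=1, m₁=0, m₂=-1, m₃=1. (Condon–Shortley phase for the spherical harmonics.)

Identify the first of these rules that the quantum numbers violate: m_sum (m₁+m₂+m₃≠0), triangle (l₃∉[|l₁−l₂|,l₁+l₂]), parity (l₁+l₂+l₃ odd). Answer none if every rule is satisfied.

triangle

m₁+m₂+m₃ = 0 − 1 + 1 = 0  ✓
triangle: |2−4|=2 ≤ l₃=1 ≤ 2+4=6  ✗
parity: l₁+l₂+l₃ = 7 is odd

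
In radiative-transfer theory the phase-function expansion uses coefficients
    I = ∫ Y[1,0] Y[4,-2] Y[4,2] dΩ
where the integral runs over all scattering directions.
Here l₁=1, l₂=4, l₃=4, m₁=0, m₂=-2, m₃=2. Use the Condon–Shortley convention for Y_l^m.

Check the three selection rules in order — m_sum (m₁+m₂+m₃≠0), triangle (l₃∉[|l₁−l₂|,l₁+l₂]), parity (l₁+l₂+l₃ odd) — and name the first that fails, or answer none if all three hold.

azimuthal sum: 0 − 2 + 2 = 0  ✓
3 ≤ 4 ≤ 5 (triangle on l)  ✓
L = 1 + 4 + 4 = 9 (odd)  ✗

parity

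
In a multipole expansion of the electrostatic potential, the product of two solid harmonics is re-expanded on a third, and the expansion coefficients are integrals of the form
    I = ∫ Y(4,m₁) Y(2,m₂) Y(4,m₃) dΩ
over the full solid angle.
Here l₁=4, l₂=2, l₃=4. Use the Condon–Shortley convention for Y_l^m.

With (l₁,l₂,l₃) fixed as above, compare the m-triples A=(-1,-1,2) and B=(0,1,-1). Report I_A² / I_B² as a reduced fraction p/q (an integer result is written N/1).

81/10

l's match ⇒ only the (l;m) 3-j factors differ between A and B.
A: triangle coeff Δ(4,2,4) = 1/13860; Σ_t [0,1]: t=0:+1/240 t=1:−1/96 = -1/160; (3j)²=27/1540 [(4 2 4; -1 -1 2)], sign=-1
B: triangle coeff Δ(4,2,4) = 1/13860; Σ_t [1,2]: t=1:−1/72 t=2:+1/96 = -1/288; (3j)²=1/462 [(4 2 4; 0 1 -1)], sign=+1
I_A²/I_B² = (27/1540)/(1/462) = 81/10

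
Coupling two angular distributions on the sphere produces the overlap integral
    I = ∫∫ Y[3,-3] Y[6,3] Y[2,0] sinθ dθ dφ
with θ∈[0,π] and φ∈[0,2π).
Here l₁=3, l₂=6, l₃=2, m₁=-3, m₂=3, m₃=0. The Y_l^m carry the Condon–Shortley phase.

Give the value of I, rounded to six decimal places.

triangle: need 3≤l₃≤9, have 2; I=0

0.000000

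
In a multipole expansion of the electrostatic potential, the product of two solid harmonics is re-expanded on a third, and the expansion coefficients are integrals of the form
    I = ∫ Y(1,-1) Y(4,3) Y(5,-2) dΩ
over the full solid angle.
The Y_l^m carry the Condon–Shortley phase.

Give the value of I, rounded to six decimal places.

Rules hold: Σm=0, L=10 even, 3≤5≤5.
N = 3·9·11 = 297
Δ = 0!·2!·8!/11! = 1/495
Racah Σ t=0..0: t=0:+1/576 = 1/576
⇒ 3j(1 4 5; 0 0 0)² = 5/99, sgn -1
Racah Σ t=0..0: t=0:+1/10080 = 1/10080
⇒ 3j(1 4 5; -1 3 -2)² = 1/165, sgn -1
4πI² = N·(3j₀)²·(3jₘ)² = 1/11
I = +1·√(0.0909091/4π) = 0.08505478

0.085055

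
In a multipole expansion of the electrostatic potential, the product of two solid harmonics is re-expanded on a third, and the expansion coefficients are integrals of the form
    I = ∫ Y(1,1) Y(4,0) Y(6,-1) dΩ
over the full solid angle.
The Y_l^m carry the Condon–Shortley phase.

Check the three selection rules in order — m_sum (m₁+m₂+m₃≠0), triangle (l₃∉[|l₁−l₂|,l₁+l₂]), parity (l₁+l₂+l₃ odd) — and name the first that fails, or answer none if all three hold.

triangle

m₁+m₂+m₃ = 1 + 0 − 1 = 0  ✓
triangle: |1−4|=3 ≤ l₃=6 ≤ 1+4=5  ✗
parity: l₁+l₂+l₃ = 11 is odd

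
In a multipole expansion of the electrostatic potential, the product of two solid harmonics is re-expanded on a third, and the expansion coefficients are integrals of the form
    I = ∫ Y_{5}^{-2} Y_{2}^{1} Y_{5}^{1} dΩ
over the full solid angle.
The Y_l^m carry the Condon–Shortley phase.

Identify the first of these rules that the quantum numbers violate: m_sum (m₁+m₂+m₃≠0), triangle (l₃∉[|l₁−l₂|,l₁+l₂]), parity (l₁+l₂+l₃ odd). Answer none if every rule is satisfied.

none

Σmᵢ = 0  ✓
l₃∈[|l₁−l₂|,l₁+l₂]=[3,7], have l₃=5  ✓
Σlᵢ = 12 ⇒ even  ✓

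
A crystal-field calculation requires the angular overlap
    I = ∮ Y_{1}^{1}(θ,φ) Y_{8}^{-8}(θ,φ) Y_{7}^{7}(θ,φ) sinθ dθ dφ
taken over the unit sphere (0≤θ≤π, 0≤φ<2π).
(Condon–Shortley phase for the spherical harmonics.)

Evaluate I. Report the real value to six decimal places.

Rules hold: Σm=0, L=16 even, 7≤7≤9.
N = 3·17·15 = 765
Δ = 2!·0!·14!/17! = 1/2040
Racah Σ t=1..1: t=1:−1/25401600 = -1/25401600
⇒ 3j(1 8 7; 0 0 0)² = 8/255, sgn +1
Racah Σ t=0..0: t=0:+1/174356582400 = 1/174356582400
⇒ 3j(1 8 7; 1 -8 7)² = 1/17, sgn +1
4πI² = N·(3j₀)²·(3jₘ)² = 24/17
I = +1·√(1.41176/4π) = 0.33517856

0.335179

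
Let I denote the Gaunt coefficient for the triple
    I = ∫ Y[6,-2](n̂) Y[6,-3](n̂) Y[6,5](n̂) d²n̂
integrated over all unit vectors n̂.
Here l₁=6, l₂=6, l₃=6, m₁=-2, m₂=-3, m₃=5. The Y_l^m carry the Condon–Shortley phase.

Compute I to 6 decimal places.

-0.050240

Rules hold: Σm=0, L=18 even, 0≤6≤12.
N = 13·13·13 = 2197
Δ = 6!·6!·6!/19! = 1/325909584
Racah Σ t=0..6: t=0:+1/373248000 t=1:−1/1728000 t=2:+1/110592 t=3:−1/46656 t=4:+1/110592 t=5:−1/1728000 t=6:+1/373248000 = -7/1555200
⇒ 3j(6 6 6; 0 0 0)² = 400/46189, sgn -1
Racah Σ t=2..3: t=2:+1/4147200 t=3:−1/3110400 = -1/12441600
⇒ 3j(6 6 6; -2 -3 5)² = 7/4199, sgn +1
4πI² = N·(3j₀)²·(3jₘ)² = 36400/1147619
I = -1·√(0.0317178/4π) = -0.05023968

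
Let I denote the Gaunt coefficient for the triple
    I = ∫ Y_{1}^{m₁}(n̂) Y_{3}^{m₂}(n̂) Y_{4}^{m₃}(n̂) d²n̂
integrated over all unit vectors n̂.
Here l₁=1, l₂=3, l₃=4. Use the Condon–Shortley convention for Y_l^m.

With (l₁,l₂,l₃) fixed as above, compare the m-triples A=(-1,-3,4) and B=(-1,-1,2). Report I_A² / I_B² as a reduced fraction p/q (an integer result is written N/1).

28/15

Shared (l₁,l₂,l₃)=(1,3,4): N and (l;000)² cancel in I_A²/I_B².
A: Δ = 0!·2!·6!/9! = 1/252; Racah Σ t=0..0: t=0:+1/1440 = 1/1440; ⇒ 3j(1 3 4; -1 -3 4)² = 1/9, sgn +1
B: Δ = 0!·2!·6!/9! = 1/252; Racah Σ t=0..0: t=0:+1/96 = 1/96; ⇒ 3j(1 3 4; -1 -1 2)² = 5/84, sgn +1
I_A²/I_B² = (1/9)/(5/84) = 28/15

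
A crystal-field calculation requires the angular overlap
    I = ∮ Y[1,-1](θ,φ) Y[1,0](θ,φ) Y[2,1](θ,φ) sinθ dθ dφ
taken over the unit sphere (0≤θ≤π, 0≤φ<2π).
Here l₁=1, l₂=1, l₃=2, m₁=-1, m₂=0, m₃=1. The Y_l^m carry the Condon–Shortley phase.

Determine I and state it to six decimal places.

-0.218510

Checks pass: Σm=0; 4 even; l₃=2∈[0,2].
(2·1+1)(2·1+1)(2·2+1) = 45
Δ: 0! 2! 2! / 5! → 1/30
sum: t=0:+1/1 = 1/1
3j²(1 1 2; 0 0 0) = Δ·Π!·Σ² = 2/15  (sign +1)
sum: t=0:+1/2 = 1/2
3j²(1 1 2; -1 0 1) = Δ·Π!·Σ² = 1/10  (sign -1)
combine: 4πI² = 45·2/15·1/10 = 3/5
take √, sign -1: I = -0.21850969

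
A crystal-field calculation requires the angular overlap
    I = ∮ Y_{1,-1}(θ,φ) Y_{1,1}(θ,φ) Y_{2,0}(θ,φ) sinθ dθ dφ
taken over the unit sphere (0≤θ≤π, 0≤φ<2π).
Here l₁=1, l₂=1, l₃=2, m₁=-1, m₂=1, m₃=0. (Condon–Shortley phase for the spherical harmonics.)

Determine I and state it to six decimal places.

Checks pass: Σm=0; 4 even; l₃=2∈[0,2].
(2·1+1)(2·1+1)(2·2+1) = 45
Δ: 0! 2! 2! / 5! → 1/30
sum: t=0:+1/1 = 1/1
3j²(1 1 2; 0 0 0) = Δ·Π!·Σ² = 2/15  (sign +1)
sum: t=0:+1/4 = 1/4
3j²(1 1 2; -1 1 0) = Δ·Π!·Σ² = 1/30  (sign +1)
combine: 4πI² = 45·2/15·1/30 = 1/5
take √, sign +1: I = 0.12615663

0.126157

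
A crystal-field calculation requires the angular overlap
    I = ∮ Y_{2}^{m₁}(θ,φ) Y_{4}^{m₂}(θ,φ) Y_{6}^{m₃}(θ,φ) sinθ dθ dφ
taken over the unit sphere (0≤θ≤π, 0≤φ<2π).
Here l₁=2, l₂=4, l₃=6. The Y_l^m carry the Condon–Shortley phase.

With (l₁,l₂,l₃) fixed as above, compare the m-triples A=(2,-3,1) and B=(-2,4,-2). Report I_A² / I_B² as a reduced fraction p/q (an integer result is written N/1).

Shared (l₁,l₂,l₃)=(2,4,6): N and (l;000)² cancel in I_A²/I_B².
A: Δ = 0!·4!·8!/13! = 1/6435; Racah Σ t=0..0: t=0:+1/120960 = 1/120960; ⇒ 3j(2 4 6; 2 -3 1)² = 1/1287, sgn -1
B: Δ = 0!·4!·8!/13! = 1/6435; Racah Σ t=0..0: t=0:+1/967680 = 1/967680; ⇒ 3j(2 4 6; -2 4 -2)² = 1/6435, sgn +1
I_A²/I_B² = (1/1287)/(1/6435) = 5/1

5/1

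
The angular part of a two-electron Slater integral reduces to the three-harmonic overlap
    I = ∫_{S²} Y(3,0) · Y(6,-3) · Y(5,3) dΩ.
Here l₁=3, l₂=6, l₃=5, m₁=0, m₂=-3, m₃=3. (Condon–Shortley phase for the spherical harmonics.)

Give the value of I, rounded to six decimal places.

m-sum 0 ✓  L=14 even ✓  3≤5≤9 ✓
Π(2lᵢ+1) = 7×13×11 = 1001
triangle coeff Δ(3,6,5) = 1/675675
Σ_t [1,3]: t=1:−1/8640 t=2:+1/2304 t=3:−1/8640 = 7/34560
(3j)²=7/429 [(3 6 5; 0 0 0)], sign=-1
Σ_t [1,3]: t=1:−1/17280 t=2:+1/20160 t=3:−1/483840 = -1/96768
(3j)²=1/1001 [(3 6 5; 0 -3 3)], sign=-1
⇒ 4πI² = 7/429
I = (+1)√(7/429/(4π)) = 0.03603425

0.036034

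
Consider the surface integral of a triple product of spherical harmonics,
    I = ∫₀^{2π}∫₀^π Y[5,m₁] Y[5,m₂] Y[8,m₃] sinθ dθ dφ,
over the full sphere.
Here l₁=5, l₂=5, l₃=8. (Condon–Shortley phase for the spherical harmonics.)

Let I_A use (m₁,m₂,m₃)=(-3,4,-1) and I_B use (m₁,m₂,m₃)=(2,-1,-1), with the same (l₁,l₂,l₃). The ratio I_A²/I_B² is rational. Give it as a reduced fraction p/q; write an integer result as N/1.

1352/567

Shared (l₁,l₂,l₃)=(5,5,8): N and (l;000)² cancel in I_A²/I_B².
A: Δ = 2!·8!·8!/19! = 1/37413090; Racah Σ t=1..2: t=1:−1/203212800 t=2:+1/14515200 = 13/203212800; ⇒ 3j(5 5 8; -3 4 -1)² = 104/17765, sgn -1
B: Δ = 2!·8!·8!/19! = 1/37413090; Racah Σ t=0..2: t=0:+1/829440 t=1:−1/1036800 t=2:+1/14515200 = 1/3225600; ⇒ 3j(5 5 8; 2 -1 -1)² = 567/230945, sgn -1
I_A²/I_B² = (104/17765)/(567/230945) = 1352/567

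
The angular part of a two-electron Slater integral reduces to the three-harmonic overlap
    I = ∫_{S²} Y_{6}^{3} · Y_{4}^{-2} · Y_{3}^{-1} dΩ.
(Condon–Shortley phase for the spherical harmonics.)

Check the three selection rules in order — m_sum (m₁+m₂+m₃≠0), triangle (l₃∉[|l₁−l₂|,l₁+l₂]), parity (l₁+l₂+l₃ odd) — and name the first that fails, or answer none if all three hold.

m₁+m₂+m₃ = 3 − 2 − 1 = 0  ✓
triangle: |6−4|=2 ≤ l₃=3 ≤ 6+4=10  ✓
parity: l₁+l₂+l₃ = 13 is odd  ✗

parity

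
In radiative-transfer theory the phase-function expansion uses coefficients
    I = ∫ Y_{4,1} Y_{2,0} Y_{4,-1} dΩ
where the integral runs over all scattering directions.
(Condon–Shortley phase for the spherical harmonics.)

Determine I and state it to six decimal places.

m-sum 0 ✓  L=10 even ✓  2≤4≤6 ✓
Π(2lᵢ+1) = 9×5×9 = 405
triangle coeff Δ(4,2,4) = 1/13860
Σ_t [0,2]: t=0:+1/192 t=1:−1/36 t=2:+1/192 = -5/288
(3j)²=20/693 [(4 2 4; 0 0 0)], sign=-1
Σ_t [0,2]: t=0:+1/144 t=1:−1/48 t=2:+1/480 = -17/1440
(3j)²=289/13860 [(4 2 4; 1 0 -1)], sign=+1
⇒ 4πI² = 1445/5929
I = (-1)√(1445/5929/(4π)) = -0.13926381

-0.139264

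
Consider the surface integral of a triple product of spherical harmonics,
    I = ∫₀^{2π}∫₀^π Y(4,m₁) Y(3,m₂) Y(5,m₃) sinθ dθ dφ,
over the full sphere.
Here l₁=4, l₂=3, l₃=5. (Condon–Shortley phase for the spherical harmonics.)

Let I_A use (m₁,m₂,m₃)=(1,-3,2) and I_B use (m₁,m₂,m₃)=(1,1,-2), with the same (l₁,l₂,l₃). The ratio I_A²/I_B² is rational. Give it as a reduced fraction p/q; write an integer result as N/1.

l's match ⇒ only the (l;m) 3-j factors differ between A and B.
A: triangle coeff Δ(4,3,5) = 1/180180; Σ_t [0,0]: t=0:+1/1728 = 1/1728; (3j)²=25/858 [(4 3 5; 1 -3 2)], sign=-1
B: triangle coeff Δ(4,3,5) = 1/180180; Σ_t [0,2]: t=0:+1/1728 t=1:−1/288 t=2:+1/960 = -1/540; (3j)²=128/6435 [(4 3 5; 1 1 -2)], sign=+1
I_A²/I_B² = (25/858)/(128/6435) = 375/256

375/256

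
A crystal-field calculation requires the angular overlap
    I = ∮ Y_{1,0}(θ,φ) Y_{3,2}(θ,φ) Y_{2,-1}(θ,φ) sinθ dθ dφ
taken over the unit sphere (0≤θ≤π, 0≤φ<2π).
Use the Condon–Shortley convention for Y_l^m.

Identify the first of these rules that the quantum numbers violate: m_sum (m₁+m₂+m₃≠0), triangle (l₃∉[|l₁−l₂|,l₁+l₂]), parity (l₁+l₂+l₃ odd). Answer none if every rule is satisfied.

m_sum

Σmᵢ = 1  ✗
l₃∈[|l₁−l₂|,l₁+l₂]=[2,4], have l₃=2
Σlᵢ = 6 ⇒ even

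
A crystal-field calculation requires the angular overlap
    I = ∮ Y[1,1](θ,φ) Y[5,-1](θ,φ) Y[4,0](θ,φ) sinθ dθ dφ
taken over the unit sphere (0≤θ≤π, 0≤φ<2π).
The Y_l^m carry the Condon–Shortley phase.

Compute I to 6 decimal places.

-0.190188

Rules hold: Σm=0, L=10 even, 4≤4≤6.
N = 3·11·9 = 297
Δ = 2!·0!·8!/11! = 1/495
Racah Σ t=1..1: t=1:−1/576 = -1/576
⇒ 3j(1 5 4; 0 0 0)² = 5/99, sgn -1
Racah Σ t=0..0: t=0:+1/1152 = 1/1152
⇒ 3j(1 5 4; 1 -1 0)² = 1/33, sgn +1
4πI² = N·(3j₀)²·(3jₘ)² = 5/11
I = -1·√(0.454545/4π) = -0.19018827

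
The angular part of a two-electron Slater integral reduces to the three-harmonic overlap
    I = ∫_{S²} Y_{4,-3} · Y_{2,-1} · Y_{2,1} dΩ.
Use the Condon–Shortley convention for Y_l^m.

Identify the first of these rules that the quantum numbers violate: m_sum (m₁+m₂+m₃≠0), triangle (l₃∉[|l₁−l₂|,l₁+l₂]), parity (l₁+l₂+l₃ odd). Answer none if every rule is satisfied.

m_sum

Σmᵢ = -3  ✗
l₃∈[|l₁−l₂|,l₁+l₂]=[2,6], have l₃=2
Σlᵢ = 8 ⇒ even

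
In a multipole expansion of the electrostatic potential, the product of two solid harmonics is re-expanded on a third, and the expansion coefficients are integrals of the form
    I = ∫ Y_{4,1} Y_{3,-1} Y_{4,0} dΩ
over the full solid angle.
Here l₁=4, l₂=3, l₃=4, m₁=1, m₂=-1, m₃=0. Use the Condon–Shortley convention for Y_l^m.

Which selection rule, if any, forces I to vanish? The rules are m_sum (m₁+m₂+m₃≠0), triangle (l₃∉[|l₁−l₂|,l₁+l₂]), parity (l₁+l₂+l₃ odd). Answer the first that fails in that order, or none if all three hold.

azimuthal sum: 1 − 1 + 0 = 0  ✓
1 ≤ 4 ≤ 7 (triangle on l)  ✓
L = 4 + 3 + 4 = 11 (odd)  ✗

parity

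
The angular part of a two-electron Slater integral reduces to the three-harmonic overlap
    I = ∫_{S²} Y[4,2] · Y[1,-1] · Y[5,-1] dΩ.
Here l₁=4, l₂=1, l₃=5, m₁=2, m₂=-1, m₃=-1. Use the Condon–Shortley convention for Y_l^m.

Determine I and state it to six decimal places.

-0.120286

m-sum 0 ✓  L=10 even ✓  3≤5≤5 ✓
Π(2lᵢ+1) = 9×3×11 = 297
triangle coeff Δ(4,1,5) = 1/495
Σ_t [0,0]: t=0:+1/576 = 1/576
(3j)²=5/99 [(4 1 5; 0 0 0)], sign=-1
Σ_t [0,0]: t=0:+1/2880 = 1/2880
(3j)²=2/165 [(4 1 5; 2 -1 -1)], sign=+1
⇒ 4πI² = 2/11
I = (-1)√(2/11/(4π)) = -0.12028562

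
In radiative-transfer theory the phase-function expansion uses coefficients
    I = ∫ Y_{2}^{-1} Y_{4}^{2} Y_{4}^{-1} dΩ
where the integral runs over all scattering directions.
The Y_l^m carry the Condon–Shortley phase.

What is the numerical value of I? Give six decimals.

0.127700

m-sum 0 ✓  L=10 even ✓  2≤4≤6 ✓
Π(2lᵢ+1) = 5×9×9 = 405
triangle coeff Δ(2,4,4) = 1/13860
Σ_t [0,2]: t=0:+1/192 t=1:−1/36 t=2:+1/192 = -5/288
(3j)²=20/693 [(2 4 4; 0 0 0)], sign=-1
Σ_t [1,2]: t=1:−1/240 t=2:+1/96 = 1/160
(3j)²=27/1540 [(2 4 4; -1 2 -1)], sign=-1
⇒ 4πI² = 1215/5929
I = (+1)√(1215/5929/(4π)) = 0.12770047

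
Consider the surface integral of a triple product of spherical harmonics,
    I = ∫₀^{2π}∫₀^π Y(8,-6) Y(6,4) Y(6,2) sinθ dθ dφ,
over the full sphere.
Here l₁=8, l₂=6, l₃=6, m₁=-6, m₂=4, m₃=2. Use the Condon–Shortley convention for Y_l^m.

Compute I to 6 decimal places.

-0.061896

Rules hold: Σm=0, L=20 even, 2≤6≤14.
N = 17·13·13 = 2873
Δ = 8!·8!·4!/21! = 1/1309458150
Racah Σ t=2..6: t=2:+1/49766400 t=3:−1/3110400 t=4:+1/1327104 t=5:−1/3110400 t=6:+1/49766400 = 1/6635520
⇒ 3j(8 6 6; 0 0 0)² = 350/46189, sgn +1
Racah Σ t=6..8: t=6:+1/1393459200 t=7:−1/152409600 t=8:+1/232243200 = -1/650280960
⇒ 3j(8 6 6; -6 4 2)² = 5/2261, sgn -1
4πI² = N·(3j₀)²·(3jₘ)² = 3250/67507
I = -1·√(0.0481432/4π) = -0.06189597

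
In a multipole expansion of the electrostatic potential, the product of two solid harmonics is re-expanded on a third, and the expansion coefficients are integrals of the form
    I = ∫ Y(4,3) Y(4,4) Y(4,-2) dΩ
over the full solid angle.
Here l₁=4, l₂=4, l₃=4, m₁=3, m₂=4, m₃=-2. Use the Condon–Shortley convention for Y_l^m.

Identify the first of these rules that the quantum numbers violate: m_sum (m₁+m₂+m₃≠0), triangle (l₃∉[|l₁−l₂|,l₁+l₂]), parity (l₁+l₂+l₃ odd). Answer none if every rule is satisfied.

m_sum

azimuthal sum: 3 + 4 − 2 = 5  ✗
0 ≤ 4 ≤ 8 (triangle on l)
L = 4 + 4 + 4 = 12 (even)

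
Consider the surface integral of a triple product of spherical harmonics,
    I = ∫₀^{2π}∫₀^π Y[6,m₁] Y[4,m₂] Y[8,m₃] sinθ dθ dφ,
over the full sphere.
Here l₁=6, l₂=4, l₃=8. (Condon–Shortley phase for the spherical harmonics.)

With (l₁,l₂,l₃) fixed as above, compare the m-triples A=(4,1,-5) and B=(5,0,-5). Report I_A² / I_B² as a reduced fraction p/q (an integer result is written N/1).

l's match ⇒ only the (l;m) 3-j factors differ between A and B.
A: triangle coeff Δ(6,4,8) = 1/23279256; Σ_t [0,2]: t=0:+1/19353600 t=1:−1/17418240 t=2:+1/261273600 = -1/522547200; (3j)²=5/162792 [(6 4 8; 4 1 -5)], sign=+1
B: triangle coeff Δ(6,4,8) = 1/23279256; Σ_t [0,1]: t=0:+1/34836480 t=1:−1/130636800 = 11/522547200; (3j)²=1331/81396 [(6 4 8; 5 0 -5)], sign=-1
I_A²/I_B² = (5/162792)/(1331/81396) = 5/2662

5/2662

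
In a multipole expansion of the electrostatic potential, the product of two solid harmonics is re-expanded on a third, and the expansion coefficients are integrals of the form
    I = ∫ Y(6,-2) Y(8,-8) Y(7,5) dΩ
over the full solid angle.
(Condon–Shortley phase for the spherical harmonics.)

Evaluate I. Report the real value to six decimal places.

0.000000

Σmᵢ = -5 ≠ 0, so the φ-integral vanishes; I = 0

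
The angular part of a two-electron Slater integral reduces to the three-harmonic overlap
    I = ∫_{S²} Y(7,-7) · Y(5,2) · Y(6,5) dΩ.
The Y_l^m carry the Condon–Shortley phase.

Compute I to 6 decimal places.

Rules hold: Σm=0, L=18 even, 2≤6≤12.
N = 15·11·13 = 2145
Δ = 6!·8!·4!/19! = 1/174594420
Racah Σ t=1..5: t=1:−1/4147200 t=2:+1/207360 t=3:−1/82944 t=4:+1/207360 t=5:−1/4147200 = -1/345600
⇒ 3j(7 5 6; 0 0 0)² = 420/46189, sgn -1
Racah Σ t=6..6: t=6:+1/174182400 = 1/174182400
⇒ 3j(7 5 6; -7 2 5)² = 77/3876, sgn -1
4πI² = N·(3j₀)²·(3jₘ)² = 40425/104329
I = +1·√(0.387476/4π) = 0.17559719

0.175597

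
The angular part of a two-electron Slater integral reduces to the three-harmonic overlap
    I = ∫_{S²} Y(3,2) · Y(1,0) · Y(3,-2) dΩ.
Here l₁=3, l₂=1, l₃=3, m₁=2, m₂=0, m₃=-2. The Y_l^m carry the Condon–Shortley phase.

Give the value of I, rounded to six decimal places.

L=7 odd ⇒ parity kills the (l;000) factor ⇒ I = 0

0.000000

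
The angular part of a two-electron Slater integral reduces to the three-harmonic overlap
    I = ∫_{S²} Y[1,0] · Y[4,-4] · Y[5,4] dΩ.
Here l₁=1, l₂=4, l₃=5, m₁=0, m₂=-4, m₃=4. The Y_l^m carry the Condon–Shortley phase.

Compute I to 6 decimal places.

0.147319

Rules hold: Σm=0, L=10 even, 3≤5≤5.
N = 3·9·11 = 297
Δ = 0!·2!·8!/11! = 1/495
Racah Σ t=0..0: t=0:+1/576 = 1/576
⇒ 3j(1 4 5; 0 0 0)² = 5/99, sgn -1
Racah Σ t=0..0: t=0:+1/40320 = 1/40320
⇒ 3j(1 4 5; 0 -4 4)² = 1/55, sgn -1
4πI² = N·(3j₀)²·(3jₘ)² = 3/11
I = +1·√(0.272727/4π) = 0.14731920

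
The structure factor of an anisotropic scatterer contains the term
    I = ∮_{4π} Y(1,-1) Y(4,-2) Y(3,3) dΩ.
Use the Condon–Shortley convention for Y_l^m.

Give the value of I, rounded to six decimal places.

0.061558

Checks pass: Σm=0; 8 even; l₃=3∈[3,5].
(2·1+1)(2·4+1)(2·3+1) = 189
Δ: 2! 0! 6! / 9! → 1/252
sum: t=1:−1/36 = -1/36
3j²(1 4 3; 0 0 0) = Δ·Π!·Σ² = 4/63  (sign +1)
sum: t=2:+1/1440 = 1/1440
3j²(1 4 3; -1 -2 3) = Δ·Π!·Σ² = 1/252  (sign +1)
combine: 4πI² = 189·4/63·1/252 = 1/21
take √, sign +1: I = 0.06155813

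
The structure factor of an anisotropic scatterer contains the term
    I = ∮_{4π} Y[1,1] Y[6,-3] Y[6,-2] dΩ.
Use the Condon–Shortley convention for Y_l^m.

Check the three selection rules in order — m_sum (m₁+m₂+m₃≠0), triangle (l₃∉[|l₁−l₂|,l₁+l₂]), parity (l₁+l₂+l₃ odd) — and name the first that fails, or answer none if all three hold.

m_sum

Σmᵢ = -4  ✗
l₃∈[|l₁−l₂|,l₁+l₂]=[5,7], have l₃=6
Σlᵢ = 13 ⇒ odd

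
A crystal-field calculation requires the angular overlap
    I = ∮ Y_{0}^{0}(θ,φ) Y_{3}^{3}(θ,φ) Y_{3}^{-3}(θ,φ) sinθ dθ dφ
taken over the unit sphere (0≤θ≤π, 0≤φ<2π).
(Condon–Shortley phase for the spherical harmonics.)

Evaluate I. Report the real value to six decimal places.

-0.282095

Checks pass: Σm=0; 6 even; l₃=3∈[3,3].
(2·0+1)(2·3+1)(2·3+1) = 49
Δ: 0! 0! 6! / 7! → 1/7
sum: t=0:+1/36 = 1/36
3j²(0 3 3; 0 0 0) = Δ·Π!·Σ² = 1/7  (sign -1)
sum: t=0:+1/720 = 1/720
3j²(0 3 3; 0 3 -3) = Δ·Π!·Σ² = 1/7  (sign +1)
combine: 4πI² = 49·1/7·1/7 = 1/1
take √, sign -1: I = -0.28209479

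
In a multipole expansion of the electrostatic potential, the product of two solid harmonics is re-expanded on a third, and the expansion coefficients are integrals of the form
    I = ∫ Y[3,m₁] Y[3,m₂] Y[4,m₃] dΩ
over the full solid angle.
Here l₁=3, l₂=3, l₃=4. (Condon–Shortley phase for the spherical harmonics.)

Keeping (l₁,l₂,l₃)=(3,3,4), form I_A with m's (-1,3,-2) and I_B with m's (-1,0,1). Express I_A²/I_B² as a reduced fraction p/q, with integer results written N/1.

18/5

l's match ⇒ only the (l;m) 3-j factors differ between A and B.
A: triangle coeff Δ(3,3,4) = 1/34650; Σ_t [2,2]: t=2:+1/192 = 1/192; (3j)²=3/77 [(3 3 4; -1 3 -2)], sign=+1
B: triangle coeff Δ(3,3,4) = 1/34650; Σ_t [0,2]: t=0:+1/288 t=1:−1/24 t=2:+1/48 = -5/288; (3j)²=5/462 [(3 3 4; -1 0 1)], sign=+1
I_A²/I_B² = (3/77)/(5/462) = 18/5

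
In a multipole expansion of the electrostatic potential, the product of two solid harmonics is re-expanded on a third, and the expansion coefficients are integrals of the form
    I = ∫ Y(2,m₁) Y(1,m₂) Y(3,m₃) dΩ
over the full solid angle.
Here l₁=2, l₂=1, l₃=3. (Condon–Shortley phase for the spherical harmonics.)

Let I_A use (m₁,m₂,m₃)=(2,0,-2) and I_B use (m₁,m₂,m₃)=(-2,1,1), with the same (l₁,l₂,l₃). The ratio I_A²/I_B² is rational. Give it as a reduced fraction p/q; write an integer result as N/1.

Shared (l₁,l₂,l₃)=(2,1,3): N and (l;000)² cancel in I_A²/I_B².
A: Δ = 0!·4!·2!/7! = 1/105; Racah Σ t=0..0: t=0:+1/24 = 1/24; ⇒ 3j(2 1 3; 2 0 -2)² = 1/21, sgn -1
B: Δ = 0!·4!·2!/7! = 1/105; Racah Σ t=0..0: t=0:+1/48 = 1/48; ⇒ 3j(2 1 3; -2 1 1)² = 1/105, sgn +1
I_A²/I_B² = (1/21)/(1/105) = 5/1

5/1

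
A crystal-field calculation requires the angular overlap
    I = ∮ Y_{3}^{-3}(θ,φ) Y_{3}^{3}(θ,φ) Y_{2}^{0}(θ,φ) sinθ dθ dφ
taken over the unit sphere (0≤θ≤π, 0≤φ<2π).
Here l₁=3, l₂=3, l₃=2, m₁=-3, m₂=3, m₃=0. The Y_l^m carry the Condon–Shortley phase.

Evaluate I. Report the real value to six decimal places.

0.210261

m-sum 0 ✓  L=8 even ✓  0≤2≤6 ✓
Π(2lᵢ+1) = 7×7×5 = 245
triangle coeff Δ(3,3,2) = 1/3780
Σ_t [1,3]: t=1:−1/24 t=2:+1/4 t=3:−1/24 = 1/6
(3j)²=4/105 [(3 3 2; 0 0 0)], sign=+1
Σ_t [4,4]: t=4:+1/96 = 1/96
(3j)²=5/84 [(3 3 2; -3 3 0)], sign=+1
⇒ 4πI² = 5/9
I = (+1)√(5/9/(4π)) = 0.21026104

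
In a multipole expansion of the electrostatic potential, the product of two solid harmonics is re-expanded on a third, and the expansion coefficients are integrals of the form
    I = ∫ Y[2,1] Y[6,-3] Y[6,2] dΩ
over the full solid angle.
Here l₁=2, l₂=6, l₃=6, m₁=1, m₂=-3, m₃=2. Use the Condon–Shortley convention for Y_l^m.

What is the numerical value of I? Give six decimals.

-0.140463

Rules hold: Σm=0, L=14 even, 4≤6≤8.
N = 5·13·13 = 845
Δ = 2!·2!·10!/15! = 1/90090
Racah Σ t=0..2: t=0:+1/69120 t=1:−1/14400 t=2:+1/69120 = -7/172800
⇒ 3j(2 6 6; 0 0 0)² = 14/715, sgn -1
Racah Σ t=0..1: t=0:+1/60480 t=1:−1/161280 = 1/96768
⇒ 3j(2 6 6; 1 -3 2)² = 15/1001, sgn +1
4πI² = N·(3j₀)²·(3jₘ)² = 30/121
I = -1·√(0.247934/4π) = -0.14046335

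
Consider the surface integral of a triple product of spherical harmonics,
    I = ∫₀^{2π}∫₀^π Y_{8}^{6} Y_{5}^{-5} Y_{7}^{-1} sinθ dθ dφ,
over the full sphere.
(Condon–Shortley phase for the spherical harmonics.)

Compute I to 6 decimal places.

Checks pass: Σm=0; 20 even; l₃=7∈[3,13].
(2·8+1)(2·5+1)(2·7+1) = 2805
Δ: 6! 10! 4! / 21! → 1/814773960
sum: t=1:−1/87091200 t=2:+1/4976640 t=3:−1/2073600 t=4:+1/4976640 t=5:−1/87091200 = -1/9676800
3j²(8 5 7; 0 0 0) = Δ·Π!·Σ² = 360/46189  (sign +1)
sum: t=0:+1/1393459200 = 1/1393459200
3j²(8 5 7; 6 -5 -1) = Δ·Π!·Σ² = 15/1292  (sign +1)
combine: 4πI² = 2805·360/46189·15/1292 = 20250/79781
take √, sign +1: I = 0.14212087

0.142121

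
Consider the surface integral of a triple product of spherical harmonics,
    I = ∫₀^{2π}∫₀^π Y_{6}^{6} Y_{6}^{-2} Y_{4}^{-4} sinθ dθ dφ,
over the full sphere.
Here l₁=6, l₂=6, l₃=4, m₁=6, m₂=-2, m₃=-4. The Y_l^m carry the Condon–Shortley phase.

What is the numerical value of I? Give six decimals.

Rules hold: Σm=0, L=16 even, 0≤4≤12.
N = 13·13·9 = 1521
Δ = 8!·4!·4!/17! = 1/15315300
Racah Σ t=2..6: t=2:+1/829440 t=3:−1/25920 t=4:+1/9216 t=5:−1/25920 t=6:+1/829440 = 7/207360
⇒ 3j(6 6 4; 0 0 0)² = 28/2431, sgn +1
Racah Σ t=0..0: t=0:+1/23224320 = 1/23224320
⇒ 3j(6 6 4; 6 -2 -4)² = 1/442, sgn +1
4πI² = N·(3j₀)²·(3jₘ)² = 126/3179
I = +1·√(0.0396351/4π) = 0.05616103

0.056161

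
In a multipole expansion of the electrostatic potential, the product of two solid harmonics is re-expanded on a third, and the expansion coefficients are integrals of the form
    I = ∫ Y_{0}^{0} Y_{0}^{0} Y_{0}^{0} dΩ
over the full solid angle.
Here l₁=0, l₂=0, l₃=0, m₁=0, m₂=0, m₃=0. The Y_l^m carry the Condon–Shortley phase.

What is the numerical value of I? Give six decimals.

Rules hold: Σm=0, L=0 even, 0≤0≤0.
N = 1·1·1 = 1
Δ = 0!·0!·0!/1! = 1/1
Racah Σ t=0..0: t=0:+1/1 = 1/1
⇒ 3j(0 0 0; 0 0 0)² = 1/1, sgn +1
(m-triple is (0,0,0) — same symbol as above.)
4πI² = N·(3j₀)²·(3jₘ)² = 1/1
I = +1·√(1/4π) = 0.28209479

0.282095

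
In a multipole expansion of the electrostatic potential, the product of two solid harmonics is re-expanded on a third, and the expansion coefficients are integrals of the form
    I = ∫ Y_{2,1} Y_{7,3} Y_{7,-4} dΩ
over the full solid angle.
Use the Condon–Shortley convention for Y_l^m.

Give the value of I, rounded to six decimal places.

m-sum 0 ✓  L=16 even ✓  5≤7≤9 ✓
Π(2lᵢ+1) = 5×15×15 = 1125
triangle coeff Δ(2,7,7) = 1/185640
Σ_t [0,2]: t=0:+1/2419200 t=1:−1/518400 t=2:+1/2419200 = -1/907200
(3j)²=56/3315 [(2 7 7; 0 0 0)], sign=+1
Σ_t [0,1]: t=0:+1/14515200 t=1:−1/4354560 = -1/6220800
(3j)²=77/4420 [(2 7 7; 1 3 -4)], sign=+1
⇒ 4πI² = 16170/48841
I = (+1)√(16170/48841/(4π)) = 0.16231468

0.162315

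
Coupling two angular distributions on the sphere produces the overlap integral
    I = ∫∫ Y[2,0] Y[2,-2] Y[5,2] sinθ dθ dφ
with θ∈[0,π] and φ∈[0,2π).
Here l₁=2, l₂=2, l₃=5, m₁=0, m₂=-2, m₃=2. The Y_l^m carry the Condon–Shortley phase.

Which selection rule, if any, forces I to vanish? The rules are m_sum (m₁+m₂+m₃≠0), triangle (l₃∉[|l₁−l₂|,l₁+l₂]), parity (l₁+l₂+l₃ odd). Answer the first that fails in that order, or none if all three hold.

triangle

m₁+m₂+m₃ = 0 − 2 + 2 = 0  ✓
triangle: |2−2|=0 ≤ l₃=5 ≤ 2+2=4  ✗
parity: l₁+l₂+l₃ = 9 is odd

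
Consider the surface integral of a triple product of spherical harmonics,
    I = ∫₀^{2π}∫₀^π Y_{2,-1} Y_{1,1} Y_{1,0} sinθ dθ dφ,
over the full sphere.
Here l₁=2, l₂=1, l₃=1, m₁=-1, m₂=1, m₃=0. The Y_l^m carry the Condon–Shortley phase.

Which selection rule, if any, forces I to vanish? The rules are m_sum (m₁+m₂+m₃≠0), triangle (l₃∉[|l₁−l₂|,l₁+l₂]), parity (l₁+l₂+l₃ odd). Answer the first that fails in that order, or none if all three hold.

none

m₁+m₂+m₃ = -1 + 1 + 0 = 0  ✓
triangle: |2−1|=1 ≤ l₃=1 ≤ 2+1=3  ✓
parity: l₁+l₂+l₃ = 4 is even  ✓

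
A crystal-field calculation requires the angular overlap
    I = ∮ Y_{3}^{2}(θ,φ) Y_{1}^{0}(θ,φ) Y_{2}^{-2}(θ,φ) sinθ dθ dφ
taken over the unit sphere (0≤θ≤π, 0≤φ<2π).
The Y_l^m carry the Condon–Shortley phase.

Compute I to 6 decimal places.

0.184674

Checks pass: Σm=0; 6 even; l₃=2∈[2,4].
(2·3+1)(2·1+1)(2·2+1) = 105
Δ: 2! 4! 0! / 7! → 1/105
sum: t=1:−1/4 = -1/4
3j²(3 1 2; 0 0 0) = Δ·Π!·Σ² = 3/35  (sign -1)
sum: t=1:−1/24 = -1/24
3j²(3 1 2; 2 0 -2) = Δ·Π!·Σ² = 1/21  (sign -1)
combine: 4πI² = 105·3/35·1/21 = 3/7
take √, sign +1: I = 0.18467439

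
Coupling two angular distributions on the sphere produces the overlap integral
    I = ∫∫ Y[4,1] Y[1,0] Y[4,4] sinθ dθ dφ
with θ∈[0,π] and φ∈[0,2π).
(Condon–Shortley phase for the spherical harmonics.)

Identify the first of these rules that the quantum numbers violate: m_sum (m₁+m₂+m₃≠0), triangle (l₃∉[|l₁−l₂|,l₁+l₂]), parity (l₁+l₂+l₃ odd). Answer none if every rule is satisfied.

m_sum

Σmᵢ = 5  ✗
l₃∈[|l₁−l₂|,l₁+l₂]=[3,5], have l₃=4
Σlᵢ = 9 ⇒ odd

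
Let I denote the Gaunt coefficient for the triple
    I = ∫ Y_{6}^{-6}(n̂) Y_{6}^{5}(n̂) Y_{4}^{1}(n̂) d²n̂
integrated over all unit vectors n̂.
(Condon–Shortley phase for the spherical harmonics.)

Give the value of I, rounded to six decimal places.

-0.192803

Checks pass: Σm=0; 16 even; l₃=4∈[0,12].
(2·6+1)(2·6+1)(2·4+1) = 1521
Δ: 8! 4! 4! / 17! → 1/15315300
sum: t=2:+1/829440 t=3:−1/25920 t=4:+1/9216 t=5:−1/25920 t=6:+1/829440 = 7/207360
3j²(6 6 4; 0 0 0) = Δ·Π!·Σ² = 28/2431  (sign +1)
sum: t=8:+1/5806080 = 1/5806080
3j²(6 6 4; -6 5 1) = Δ·Π!·Σ² = 165/6188  (sign -1)
combine: 4πI² = 1521·28/2431·165/6188 = 135/289
take √, sign -1: I = -0.19280266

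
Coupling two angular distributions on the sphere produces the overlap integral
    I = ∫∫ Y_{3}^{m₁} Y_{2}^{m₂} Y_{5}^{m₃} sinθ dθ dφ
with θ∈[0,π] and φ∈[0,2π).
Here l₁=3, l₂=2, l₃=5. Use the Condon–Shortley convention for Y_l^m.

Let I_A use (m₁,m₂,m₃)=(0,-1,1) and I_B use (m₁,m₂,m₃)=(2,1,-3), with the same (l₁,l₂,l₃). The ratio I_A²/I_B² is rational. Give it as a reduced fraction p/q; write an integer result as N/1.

Shared (l₁,l₂,l₃)=(3,2,5): N and (l;000)² cancel in I_A²/I_B².
A: Δ = 0!·6!·4!/11! = 1/2310; Racah Σ t=0..0: t=0:+1/216 = 1/216; ⇒ 3j(3 2 5; 0 -1 1)² = 8/231, sgn +1
B: Δ = 0!·6!·4!/11! = 1/2310; Racah Σ t=0..0: t=0:+1/720 = 1/720; ⇒ 3j(3 2 5; 2 1 -3)² = 8/165, sgn +1
I_A²/I_B² = (8/231)/(8/165) = 5/7

5/7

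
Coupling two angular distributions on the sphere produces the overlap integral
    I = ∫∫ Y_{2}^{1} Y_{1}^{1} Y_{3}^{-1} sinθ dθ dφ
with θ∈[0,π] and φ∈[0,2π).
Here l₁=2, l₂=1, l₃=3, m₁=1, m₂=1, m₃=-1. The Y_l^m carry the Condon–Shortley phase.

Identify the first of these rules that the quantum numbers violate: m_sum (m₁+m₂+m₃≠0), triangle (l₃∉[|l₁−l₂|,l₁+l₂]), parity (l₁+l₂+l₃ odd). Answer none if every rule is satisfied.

m_sum

Σmᵢ = 1  ✗
l₃∈[|l₁−l₂|,l₁+l₂]=[1,3], have l₃=3
Σlᵢ = 6 ⇒ even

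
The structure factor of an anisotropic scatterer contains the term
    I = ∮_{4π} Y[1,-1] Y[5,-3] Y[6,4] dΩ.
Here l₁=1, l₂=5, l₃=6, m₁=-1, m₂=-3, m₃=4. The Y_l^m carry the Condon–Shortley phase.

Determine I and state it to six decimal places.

0.274090

Rules hold: Σm=0, L=12 even, 4≤6≤6.
N = 3·11·13 = 429
Δ = 0!·2!·10!/13! = 1/858
Racah Σ t=0..0: t=0:+1/14400 = 1/14400
⇒ 3j(1 5 6; 0 0 0)² = 6/143, sgn +1
Racah Σ t=0..0: t=0:+1/161280 = 1/161280
⇒ 3j(1 5 6; -1 -3 4)² = 15/286, sgn +1
4πI² = N·(3j₀)²·(3jₘ)² = 135/143
I = +1·√(0.944056/4π) = 0.27409047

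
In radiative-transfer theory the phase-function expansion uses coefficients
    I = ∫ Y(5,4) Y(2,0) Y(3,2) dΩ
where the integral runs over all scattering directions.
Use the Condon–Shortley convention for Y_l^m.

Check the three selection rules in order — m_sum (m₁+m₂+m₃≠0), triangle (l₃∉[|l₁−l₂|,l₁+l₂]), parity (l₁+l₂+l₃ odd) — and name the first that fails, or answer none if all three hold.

m_sum

m₁+m₂+m₃ = 4 + 0 + 2 = 6  ✗
triangle: |5−2|=3 ≤ l₃=3 ≤ 5+2=7
parity: l₁+l₂+l₃ = 10 is even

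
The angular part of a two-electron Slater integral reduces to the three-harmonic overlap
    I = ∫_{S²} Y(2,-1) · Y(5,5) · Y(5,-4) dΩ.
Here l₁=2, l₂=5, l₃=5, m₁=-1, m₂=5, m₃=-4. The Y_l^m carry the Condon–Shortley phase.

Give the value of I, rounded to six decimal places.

Rules hold: Σm=0, L=12 even, 3≤5≤7.
N = 5·11·11 = 605
Δ = 2!·2!·8!/13! = 1/38610
Racah Σ t=0..2: t=0:+1/2880 t=1:−1/576 t=2:+1/2880 = -1/960
⇒ 3j(2 5 5; 0 0 0)² = 10/429, sgn +1
Racah Σ t=2..2: t=2:+1/80640 = 1/80640
⇒ 3j(2 5 5; -1 5 -4)² = 9/286, sgn -1
4πI² = N·(3j₀)²·(3jₘ)² = 75/169
I = -1·√(0.443787/4π) = -0.18792404

-0.187924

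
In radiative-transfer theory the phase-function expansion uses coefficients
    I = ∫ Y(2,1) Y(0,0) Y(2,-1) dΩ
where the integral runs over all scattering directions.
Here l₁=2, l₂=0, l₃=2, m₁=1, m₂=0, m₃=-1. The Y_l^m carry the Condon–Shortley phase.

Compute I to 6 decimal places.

-0.282095

Checks pass: Σm=0; 4 even; l₃=2∈[2,2].
(2·2+1)(2·0+1)(2·2+1) = 25
Δ: 0! 4! 0! / 5! → 1/5
sum: t=0:+1/4 = 1/4
3j²(2 0 2; 0 0 0) = Δ·Π!·Σ² = 1/5  (sign +1)
sum: t=0:+1/6 = 1/6
3j²(2 0 2; 1 0 -1) = Δ·Π!·Σ² = 1/5  (sign -1)
combine: 4πI² = 25·1/5·1/5 = 1/1
take √, sign -1: I = -0.28209479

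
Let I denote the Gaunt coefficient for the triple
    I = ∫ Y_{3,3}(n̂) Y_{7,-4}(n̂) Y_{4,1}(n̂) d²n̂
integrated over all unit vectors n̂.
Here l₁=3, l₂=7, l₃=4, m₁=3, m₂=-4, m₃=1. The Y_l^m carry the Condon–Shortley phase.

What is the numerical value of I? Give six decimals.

Rules hold: Σm=0, L=14 even, 4≤4≤10.
N = 7·15·9 = 945
Δ = 6!·0!·8!/15! = 1/45045
Racah Σ t=3..3: t=3:−1/20736 = -1/20736
⇒ 3j(3 7 4; 0 0 0)² = 35/1287, sgn -1
Racah Σ t=0..0: t=0:+1/518400 = 1/518400
⇒ 3j(3 7 4; 3 -4 1)² = 2/195, sgn -1
4πI² = N·(3j₀)²·(3jₘ)² = 490/1859
I = +1·√(0.263583/4π) = 0.14482829

0.144828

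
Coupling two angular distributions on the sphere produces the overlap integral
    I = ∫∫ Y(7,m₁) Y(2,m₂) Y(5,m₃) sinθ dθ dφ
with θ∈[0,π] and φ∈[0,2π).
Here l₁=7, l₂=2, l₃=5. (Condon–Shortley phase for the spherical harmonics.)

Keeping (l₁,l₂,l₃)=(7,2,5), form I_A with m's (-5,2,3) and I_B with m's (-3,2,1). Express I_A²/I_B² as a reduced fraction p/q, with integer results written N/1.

l's match ⇒ only the (l;m) 3-j factors differ between A and B.
A: triangle coeff Δ(7,2,5) = 1/15015; Σ_t [4,4]: t=4:+1/1935360 = 1/1935360; (3j)²=3/91 [(7 2 5; -5 2 3)], sign=+1
B: triangle coeff Δ(7,2,5) = 1/15015; Σ_t [4,4]: t=4:+1/414720 = 1/414720; (3j)²=2/143 [(7 2 5; -3 2 1)], sign=+1
I_A²/I_B² = (3/91)/(2/143) = 33/14

33/14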